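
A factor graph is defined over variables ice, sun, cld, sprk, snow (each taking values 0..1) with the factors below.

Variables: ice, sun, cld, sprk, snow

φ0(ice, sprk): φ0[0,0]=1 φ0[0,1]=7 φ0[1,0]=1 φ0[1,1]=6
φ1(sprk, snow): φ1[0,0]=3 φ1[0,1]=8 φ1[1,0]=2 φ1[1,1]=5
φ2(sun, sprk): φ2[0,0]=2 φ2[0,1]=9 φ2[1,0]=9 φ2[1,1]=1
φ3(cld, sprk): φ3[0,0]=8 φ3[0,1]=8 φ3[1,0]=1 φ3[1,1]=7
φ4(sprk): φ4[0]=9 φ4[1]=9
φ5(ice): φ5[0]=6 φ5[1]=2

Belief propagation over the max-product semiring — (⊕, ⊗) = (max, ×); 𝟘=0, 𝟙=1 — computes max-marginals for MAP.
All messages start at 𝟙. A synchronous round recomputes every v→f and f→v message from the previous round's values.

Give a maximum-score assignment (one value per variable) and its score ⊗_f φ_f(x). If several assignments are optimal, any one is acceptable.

assignment: (ice=0, sun=0, cld=0, sprk=1, snow=1); score = 136080

init: all messages = 𝟙 over 2 values
r1 m[φ0→ice] = [7, 6]
r1 m[φ0→sprk] = [1, 7]
r1 m[φ1→sprk] = [8, 5]
r1 m[φ1→snow] = [3, 8]
r1 m[φ2→sun] = [9, 9]
r1 m[φ2→sprk] = [9, 9]
r1 m[φ3→cld] = [8, 7]
r1 m[φ3→sprk] = [8, 8]
r1 m[φ4→sprk] = [9, 9]
r1 m[φ5→ice] = [6, 2]
r1 m[ice→φ0] = [1, 1]
r1 m[ice→φ5] = [1, 1]
r1 m[sun→φ2] = [1, 1]
r1 m[cld→φ3] = [1, 1]
r1 m[sprk→φ0] = [1, 1]
r1 m[sprk→φ1] = [1, 1]
r1 m[sprk→φ2] = [1, 1]
r1 m[sprk→φ3] = [1, 1]
r1 m[sprk→φ4] = [1, 1]
r1 m[snow→φ1] = [1, 1]
r2 m[φ0→ice] = [7, 6]
r2 m[φ0→sprk] = [1, 7]
r2 m[φ1→sprk] = [8, 5]
r2 m[φ1→snow] = [3, 8]
r2 m[φ2→sun] = [9, 9]
r2 m[φ2→sprk] = [9, 9]
r2 m[φ3→cld] = [8, 7]
r2 m[φ3→sprk] = [8, 8]
r2 m[φ4→sprk] = [9, 9]
r2 m[φ5→ice] = [6, 2]
r2 m[ice→φ0] = [6, 2]
r2 m[ice→φ5] = [7, 6]
r2 m[sun→φ2] = [1, 1]
r2 m[cld→φ3] = [1, 1]
r2 m[sprk→φ0] = [5184, 3240]
r2 m[sprk→φ1] = [648, 4536]
r2 m[sprk→φ2] = [576, 2520]
r2 m[sprk→φ3] = [648, 2835]
r2 m[sprk→φ4] = [576, 2520]
r2 m[snow→φ1] = [1, 1]
r3 m[φ0→ice] = [22680, 19440]
r3 m[φ0→sprk] = [6, 42]
r3 m[φ1→sprk] = [8, 5]
r3 m[φ1→snow] = [9072, 22680]
r3 m[φ2→sun] = [22680, 5184]
r3 m[φ2→sprk] = [9, 9]
r3 m[φ3→cld] = [22680, 19845]
r3 m[φ3→sprk] = [8, 8]
r3 m[φ4→sprk] = [9, 9]
r3 m[φ5→ice] = [6, 2]
r3 m[ice→φ0] = [6, 2]
r3 m[ice→φ5] = [7, 6]
r3 m[sun→φ2] = [1, 1]
r3 m[cld→φ3] = [1, 1]
r3 m[sprk→φ0] = [5184, 3240]
r3 m[sprk→φ1] = [648, 4536]
r3 m[sprk→φ2] = [576, 2520]
r3 m[sprk→φ3] = [648, 2835]
r3 m[sprk→φ4] = [576, 2520]
r3 m[snow→φ1] = [1, 1]
r4 m[φ0→ice] = [22680, 19440]
r4 m[φ0→sprk] = [6, 42]
r4 m[φ1→sprk] = [8, 5]
r4 m[φ1→snow] = [9072, 22680]
r4 m[φ2→sun] = [22680, 5184]
r4 m[φ2→sprk] = [9, 9]
r4 m[φ3→cld] = [22680, 19845]
r4 m[φ3→sprk] = [8, 8]
r4 m[φ4→sprk] = [9, 9]
r4 m[φ5→ice] = [6, 2]
r4 m[ice→φ0] = [6, 2]
r4 m[ice→φ5] = [22680, 19440]
r4 m[sun→φ2] = [1, 1]
r4 m[cld→φ3] = [1, 1]
r4 m[sprk→φ0] = [5184, 3240]
r4 m[sprk→φ1] = [3888, 27216]
r4 m[sprk→φ2] = [3456, 15120]
r4 m[sprk→φ3] = [3888, 17010]
r4 m[sprk→φ4] = [3456, 15120]
r4 m[snow→φ1] = [1, 1]
r5 m[φ0→ice] = [22680, 19440]
r5 m[φ0→sprk] = [6, 42]
r5 m[φ1→sprk] = [8, 5]
r5 m[φ1→snow] = [54432, 136080]
r5 m[φ2→sun] = [136080, 31104]
r5 m[φ2→sprk] = [9, 9]
r5 m[φ3→cld] = [136080, 119070]
r5 m[φ3→sprk] = [8, 8]
r5 m[φ4→sprk] = [9, 9]
r5 m[φ5→ice] = [6, 2]
r5 m[ice→φ0] = [6, 2]
r5 m[ice→φ5] = [22680, 19440]
r5 m[sun→φ2] = [1, 1]
r5 m[cld→φ3] = [1, 1]
r5 m[sprk→φ0] = [5184, 3240]
r5 m[sprk→φ1] = [3888, 27216]
r5 m[sprk→φ2] = [3456, 15120]
r5 m[sprk→φ3] = [3888, 17010]
r5 m[sprk→φ4] = [3456, 15120]
r5 m[snow→φ1] = [1, 1]
r6 m[φ0→ice] = [22680, 19440]
r6 m[φ0→sprk] = [6, 42]
r6 m[φ1→sprk] = [8, 5]
r6 m[φ1→snow] = [54432, 136080]
r6 m[φ2→sun] = [136080, 31104]
r6 m[φ2→sprk] = [9, 9]
r6 m[φ3→cld] = [136080, 119070]
r6 m[φ3→sprk] = [8, 8]
r6 m[φ4→sprk] = [9, 9]
r6 m[φ5→ice] = [6, 2]
r6 m[ice→φ0] = [6, 2]
r6 m[ice→φ5] = [22680, 19440]
r6 m[sun→φ2] = [1, 1]
r6 m[cld→φ3] = [1, 1]
r6 m[sprk→φ0] = [5184, 3240]
r6 m[sprk→φ1] = [3888, 27216]
r6 m[sprk→φ2] = [3456, 15120]
r6 m[sprk→φ3] = [3888, 17010]
r6 m[sprk→φ4] = [3456, 15120]
r6 m[snow→φ1] = [1, 1]
fixed point reached at round 6
traceback from ice: (ice=0, sun=0, cld=0, sprk=1, snow=1), score=136080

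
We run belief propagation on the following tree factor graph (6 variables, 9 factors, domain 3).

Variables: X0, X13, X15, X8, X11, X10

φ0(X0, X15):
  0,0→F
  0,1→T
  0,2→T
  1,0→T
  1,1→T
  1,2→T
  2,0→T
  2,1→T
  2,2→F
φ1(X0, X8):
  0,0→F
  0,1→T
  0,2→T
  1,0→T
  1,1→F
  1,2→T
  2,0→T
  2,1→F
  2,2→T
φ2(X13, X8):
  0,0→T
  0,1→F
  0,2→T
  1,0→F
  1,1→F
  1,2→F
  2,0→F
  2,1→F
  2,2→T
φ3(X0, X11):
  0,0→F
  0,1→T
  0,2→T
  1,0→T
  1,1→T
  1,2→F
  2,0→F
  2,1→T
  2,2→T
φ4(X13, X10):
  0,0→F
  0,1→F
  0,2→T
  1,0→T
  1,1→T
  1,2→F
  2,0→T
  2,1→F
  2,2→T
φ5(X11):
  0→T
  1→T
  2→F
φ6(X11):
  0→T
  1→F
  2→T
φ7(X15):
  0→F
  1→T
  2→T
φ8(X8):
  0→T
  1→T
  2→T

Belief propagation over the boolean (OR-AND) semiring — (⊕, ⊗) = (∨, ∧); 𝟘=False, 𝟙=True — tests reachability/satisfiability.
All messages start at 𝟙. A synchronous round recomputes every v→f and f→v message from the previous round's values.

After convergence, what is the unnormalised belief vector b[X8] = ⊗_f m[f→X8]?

b[X8] = [T, F, T]

init: all messages = 𝟙 over 3 values
r1 m[φ0→X0] = [T, T, T]
r1 m[φ0→X15] = [T, T, T]
r1 m[φ1→X0] = [T, T, T]
r1 m[φ1→X8] = [T, T, T]
r1 m[φ2→X13] = [T, F, T]
r1 m[φ2→X8] = [T, F, T]
r1 m[φ3→X0] = [T, T, T]
r1 m[φ3→X11] = [T, T, T]
r1 m[φ4→X13] = [T, T, T]
r1 m[φ4→X10] = [T, T, T]
r1 m[φ5→X11] = [T, T, F]
r1 m[φ6→X11] = [T, F, T]
r1 m[φ7→X15] = [F, T, T]
r1 m[φ8→X8] = [T, T, T]
r1 m[X0→φ0] = [T, T, T]
r1 m[X0→φ1] = [T, T, T]
r1 m[X0→φ3] = [T, T, T]
r1 m[X13→φ2] = [T, T, T]
r1 m[X13→φ4] = [T, T, T]
r1 m[X15→φ0] = [T, T, T]
r1 m[X15→φ7] = [T, T, T]
r1 m[X8→φ1] = [T, T, T]
r1 m[X8→φ2] = [T, T, T]
r1 m[X8→φ8] = [T, T, T]
r1 m[X11→φ3] = [T, T, T]
r1 m[X11→φ5] = [T, T, T]
r1 m[X11→φ6] = [T, T, T]
r1 m[X10→φ4] = [T, T, T]
r2 m[φ0→X0] = [T, T, T]
r2 m[φ0→X15] = [T, T, T]
r2 m[φ1→X0] = [T, T, T]
r2 m[φ1→X8] = [T, T, T]
r2 m[φ2→X13] = [T, F, T]
r2 m[φ2→X8] = [T, F, T]
r2 m[φ3→X0] = [T, T, T]
r2 m[φ3→X11] = [T, T, T]
r2 m[φ4→X13] = [T, T, T]
r2 m[φ4→X10] = [T, T, T]
r2 m[φ5→X11] = [T, T, F]
r2 m[φ6→X11] = [T, F, T]
r2 m[φ7→X15] = [F, T, T]
r2 m[φ8→X8] = [T, T, T]
r2 m[X0→φ0] = [T, T, T]
r2 m[X0→φ1] = [T, T, T]
r2 m[X0→φ3] = [T, T, T]
r2 m[X13→φ2] = [T, T, T]
r2 m[X13→φ4] = [T, F, T]
r2 m[X15→φ0] = [F, T, T]
r2 m[X15→φ7] = [T, T, T]
r2 m[X8→φ1] = [T, F, T]
r2 m[X8→φ2] = [T, T, T]
r2 m[X8→φ8] = [T, F, T]
r2 m[X11→φ3] = [T, F, F]
r2 m[X11→φ5] = [T, F, T]
r2 m[X11→φ6] = [T, T, F]
r2 m[X10→φ4] = [T, T, T]
r3 m[φ0→X0] = [T, T, T]
r3 m[φ0→X15] = [T, T, T]
r3 m[φ1→X0] = [T, T, T]
r3 m[φ1→X8] = [T, T, T]
r3 m[φ2→X13] = [T, F, T]
r3 m[φ2→X8] = [T, F, T]
r3 m[φ3→X0] = [F, T, F]
r3 m[φ3→X11] = [T, T, T]
r3 m[φ4→X13] = [T, T, T]
r3 m[φ4→X10] = [T, F, T]
r3 m[φ5→X11] = [T, T, F]
r3 m[φ6→X11] = [T, F, T]
r3 m[φ7→X15] = [F, T, T]
r3 m[φ8→X8] = [T, T, T]
r3 m[X0→φ0] = [T, T, T]
r3 m[X0→φ1] = [T, T, T]
r3 m[X0→φ3] = [T, T, T]
r3 m[X13→φ2] = [T, T, T]
r3 m[X13→φ4] = [T, F, T]
r3 m[X15→φ0] = [F, T, T]
r3 m[X15→φ7] = [T, T, T]
r3 m[X8→φ1] = [T, F, T]
r3 m[X8→φ2] = [T, T, T]
r3 m[X8→φ8] = [T, F, T]
r3 m[X11→φ3] = [T, F, F]
r3 m[X11→φ5] = [T, F, T]
r3 m[X11→φ6] = [T, T, F]
r3 m[X10→φ4] = [T, T, T]
r4 m[φ0→X0] = [T, T, T]
r4 m[φ0→X15] = [T, T, T]
r4 m[φ1→X0] = [T, T, T]
r4 m[φ1→X8] = [T, T, T]
r4 m[φ2→X13] = [T, F, T]
r4 m[φ2→X8] = [T, F, T]
r4 m[φ3→X0] = [F, T, F]
r4 m[φ3→X11] = [T, T, T]
r4 m[φ4→X13] = [T, T, T]
r4 m[φ4→X10] = [T, F, T]
r4 m[φ5→X11] = [T, T, F]
r4 m[φ6→X11] = [T, F, T]
r4 m[φ7→X15] = [F, T, T]
r4 m[φ8→X8] = [T, T, T]
r4 m[X0→φ0] = [F, T, F]
r4 m[X0→φ1] = [F, T, F]
r4 m[X0→φ3] = [T, T, T]
r4 m[X13→φ2] = [T, T, T]
r4 m[X13→φ4] = [T, F, T]
r4 m[X15→φ0] = [F, T, T]
r4 m[X15→φ7] = [T, T, T]
r4 m[X8→φ1] = [T, F, T]
r4 m[X8→φ2] = [T, T, T]
r4 m[X8→φ8] = [T, F, T]
r4 m[X11→φ3] = [T, F, F]
r4 m[X11→φ5] = [T, F, T]
r4 m[X11→φ6] = [T, T, F]
r4 m[X10→φ4] = [T, T, T]
r5 m[φ0→X0] = [T, T, T]
r5 m[φ0→X15] = [T, T, T]
r5 m[φ1→X0] = [T, T, T]
r5 m[φ1→X8] = [T, F, T]
r5 m[φ2→X13] = [T, F, T]
r5 m[φ2→X8] = [T, F, T]
r5 m[φ3→X0] = [F, T, F]
r5 m[φ3→X11] = [T, T, T]
r5 m[φ4→X13] = [T, T, T]
r5 m[φ4→X10] = [T, F, T]
r5 m[φ5→X11] = [T, T, F]
r5 m[φ6→X11] = [T, F, T]
r5 m[φ7→X15] = [F, T, T]
r5 m[φ8→X8] = [T, T, T]
r5 m[X0→φ0] = [F, T, F]
r5 m[X0→φ1] = [F, T, F]
r5 m[X0→φ3] = [T, T, T]
r5 m[X13→φ2] = [T, T, T]
r5 m[X13→φ4] = [T, F, T]
r5 m[X15→φ0] = [F, T, T]
r5 m[X15→φ7] = [T, T, T]
r5 m[X8→φ1] = [T, F, T]
r5 m[X8→φ2] = [T, T, T]
r5 m[X8→φ8] = [T, F, T]
r5 m[X11→φ3] = [T, F, F]
r5 m[X11→φ5] = [T, F, T]
r5 m[X11→φ6] = [T, T, F]
r5 m[X10→φ4] = [T, T, T]
r6 m[φ0→X0] = [T, T, T]
r6 m[φ0→X15] = [T, T, T]
r6 m[φ1→X0] = [T, T, T]
r6 m[φ1→X8] = [T, F, T]
r6 m[φ2→X13] = [T, F, T]
r6 m[φ2→X8] = [T, F, T]
r6 m[φ3→X0] = [F, T, F]
r6 m[φ3→X11] = [T, T, T]
r6 m[φ4→X13] = [T, T, T]
r6 m[φ4→X10] = [T, F, T]
r6 m[φ5→X11] = [T, T, F]
r6 m[φ6→X11] = [T, F, T]
r6 m[φ7→X15] = [F, T, T]
r6 m[φ8→X8] = [T, T, T]
r6 m[X0→φ0] = [F, T, F]
r6 m[X0→φ1] = [F, T, F]
r6 m[X0→φ3] = [T, T, T]
r6 m[X13→φ2] = [T, T, T]
r6 m[X13→φ4] = [T, F, T]
r6 m[X15→φ0] = [F, T, T]
r6 m[X15→φ7] = [T, T, T]
r6 m[X8→φ1] = [T, F, T]
r6 m[X8→φ2] = [T, F, T]
r6 m[X8→φ8] = [T, F, T]
r6 m[X11→φ3] = [T, F, F]
r6 m[X11→φ5] = [T, F, T]
r6 m[X11→φ6] = [T, T, F]
r6 m[X10→φ4] = [T, T, T]
r7 m[φ0→X0] = [T, T, T]
r7 m[φ0→X15] = [T, T, T]
r7 m[φ1→X0] = [T, T, T]
r7 m[φ1→X8] = [T, F, T]
r7 m[φ2→X13] = [T, F, T]
r7 m[φ2→X8] = [T, F, T]
r7 m[φ3→X0] = [F, T, F]
r7 m[φ3→X11] = [T, T, T]
r7 m[φ4→X13] = [T, T, T]
r7 m[φ4→X10] = [T, F, T]
r7 m[φ5→X11] = [T, T, F]
r7 m[φ6→X11] = [T, F, T]
r7 m[φ7→X15] = [F, T, T]
r7 m[φ8→X8] = [T, T, T]
r7 m[X0→φ0] = [F, T, F]
r7 m[X0→φ1] = [F, T, F]
r7 m[X0→φ3] = [T, T, T]
r7 m[X13→φ2] = [T, T, T]
r7 m[X13→φ4] = [T, F, T]
r7 m[X15→φ0] = [F, T, T]
r7 m[X15→φ7] = [T, T, T]
r7 m[X8→φ1] = [T, F, T]
r7 m[X8→φ2] = [T, F, T]
r7 m[X8→φ8] = [T, F, T]
r7 m[X11→φ3] = [T, F, F]
r7 m[X11→φ5] = [T, F, T]
r7 m[X11→φ6] = [T, T, F]
r7 m[X10→φ4] = [T, T, T]
fixed point reached at round 7
b[X8] = ⊗ incoming = [T, F, T]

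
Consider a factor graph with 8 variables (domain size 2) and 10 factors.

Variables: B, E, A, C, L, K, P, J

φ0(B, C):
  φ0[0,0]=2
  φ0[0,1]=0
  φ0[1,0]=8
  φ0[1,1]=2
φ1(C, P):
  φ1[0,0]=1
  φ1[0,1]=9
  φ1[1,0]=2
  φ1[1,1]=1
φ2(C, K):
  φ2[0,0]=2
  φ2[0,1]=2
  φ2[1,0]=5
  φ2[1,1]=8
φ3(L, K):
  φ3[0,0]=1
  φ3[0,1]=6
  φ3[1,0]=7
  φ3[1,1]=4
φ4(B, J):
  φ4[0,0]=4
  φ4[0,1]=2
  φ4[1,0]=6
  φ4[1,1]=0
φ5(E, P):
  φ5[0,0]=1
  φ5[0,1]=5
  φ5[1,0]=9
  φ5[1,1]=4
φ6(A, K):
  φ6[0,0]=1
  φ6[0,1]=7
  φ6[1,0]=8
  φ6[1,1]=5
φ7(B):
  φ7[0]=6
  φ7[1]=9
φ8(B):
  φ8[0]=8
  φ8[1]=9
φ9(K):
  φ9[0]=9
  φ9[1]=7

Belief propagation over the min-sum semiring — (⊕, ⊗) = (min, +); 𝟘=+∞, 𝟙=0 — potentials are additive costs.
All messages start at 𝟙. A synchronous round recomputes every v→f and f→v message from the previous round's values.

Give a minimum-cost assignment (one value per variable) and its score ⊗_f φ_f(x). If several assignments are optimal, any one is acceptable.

init: all messages = 𝟙 over 2 values
r1 m[φ0→B] = [0, 2]
r1 m[φ0→C] = [2, 0]
r1 m[φ1→C] = [1, 1]
r1 m[φ1→P] = [1, 1]
r1 m[φ2→C] = [2, 5]
r1 m[φ2→K] = [2, 2]
r1 m[φ3→L] = [1, 4]
r1 m[φ3→K] = [1, 4]
r1 m[φ4→B] = [2, 0]
r1 m[φ4→J] = [4, 0]
r1 m[φ5→E] = [1, 4]
r1 m[φ5→P] = [1, 4]
r1 m[φ6→A] = [1, 5]
r1 m[φ6→K] = [1, 5]
r1 m[φ7→B] = [6, 9]
r1 m[φ8→B] = [8, 9]
r1 m[φ9→K] = [9, 7]
r1 m[B→φ0] = [0, 0]
r1 m[B→φ4] = [0, 0]
r1 m[B→φ7] = [0, 0]
r1 m[B→φ8] = [0, 0]
r1 m[E→φ5] = [0, 0]
r1 m[A→φ6] = [0, 0]
r1 m[C→φ0] = [0, 0]
r1 m[C→φ1] = [0, 0]
r1 m[C→φ2] = [0, 0]
r1 m[L→φ3] = [0, 0]
r1 m[K→φ2] = [0, 0]
r1 m[K→φ3] = [0, 0]
r1 m[K→φ6] = [0, 0]
r1 m[K→φ9] = [0, 0]
r1 m[P→φ1] = [0, 0]
r1 m[P→φ5] = [0, 0]
r1 m[J→φ4] = [0, 0]
r2 m[φ0→B] = [0, 2]
r2 m[φ0→C] = [2, 0]
r2 m[φ1→C] = [1, 1]
r2 m[φ1→P] = [1, 1]
r2 m[φ2→C] = [2, 5]
r2 m[φ2→K] = [2, 2]
r2 m[φ3→L] = [1, 4]
r2 m[φ3→K] = [1, 4]
r2 m[φ4→B] = [2, 0]
r2 m[φ4→J] = [4, 0]
r2 m[φ5→E] = [1, 4]
r2 m[φ5→P] = [1, 4]
r2 m[φ6→A] = [1, 5]
r2 m[φ6→K] = [1, 5]
r2 m[φ7→B] = [6, 9]
r2 m[φ8→B] = [8, 9]
r2 m[φ9→K] = [9, 7]
r2 m[B→φ0] = [16, 18]
r2 m[B→φ4] = [14, 20]
r2 m[B→φ7] = [10, 11]
r2 m[B→φ8] = [8, 11]
r2 m[E→φ5] = [0, 0]
r2 m[A→φ6] = [0, 0]
r2 m[C→φ0] = [3, 6]
r2 m[C→φ1] = [4, 5]
r2 m[C→φ2] = [3, 1]
r2 m[L→φ3] = [0, 0]
r2 m[K→φ2] = [11, 16]
r2 m[K→φ3] = [12, 14]
r2 m[K→φ6] = [12, 13]
r2 m[K→φ9] = [4, 11]
r2 m[P→φ1] = [1, 4]
r2 m[P→φ5] = [1, 1]
r2 m[J→φ4] = [0, 0]
r3 m[φ0→B] = [5, 8]
r3 m[φ0→C] = [18, 16]
r3 m[φ1→C] = [2, 3]
r3 m[φ1→P] = [5, 6]
r3 m[φ2→C] = [13, 16]
r3 m[φ2→K] = [5, 5]
r3 m[φ3→L] = [13, 18]
r3 m[φ3→K] = [1, 4]
r3 m[φ4→B] = [2, 0]
r3 m[φ4→J] = [18, 16]
r3 m[φ5→E] = [2, 5]
r3 m[φ5→P] = [1, 4]
r3 m[φ6→A] = [13, 18]
r3 m[φ6→K] = [1, 5]
r3 m[φ7→B] = [6, 9]
r3 m[φ8→B] = [8, 9]
r3 m[φ9→K] = [9, 7]
r3 m[B→φ0] = [16, 18]
r3 m[B→φ4] = [14, 20]
r3 m[B→φ7] = [10, 11]
r3 m[B→φ8] = [8, 11]
r3 m[E→φ5] = [0, 0]
r3 m[A→φ6] = [0, 0]
r3 m[C→φ0] = [3, 6]
r3 m[C→φ1] = [4, 5]
r3 m[C→φ2] = [3, 1]
r3 m[L→φ3] = [0, 0]
r3 m[K→φ2] = [11, 16]
r3 m[K→φ3] = [12, 14]
r3 m[K→φ6] = [12, 13]
r3 m[K→φ9] = [4, 11]
r3 m[P→φ1] = [1, 4]
r3 m[P→φ5] = [1, 1]
r3 m[J→φ4] = [0, 0]
r4 m[φ0→B] = [5, 8]
r4 m[φ0→C] = [18, 16]
r4 m[φ1→C] = [2, 3]
r4 m[φ1→P] = [5, 6]
r4 m[φ2→C] = [13, 16]
r4 m[φ2→K] = [5, 5]
r4 m[φ3→L] = [13, 18]
r4 m[φ3→K] = [1, 4]
r4 m[φ4→B] = [2, 0]
r4 m[φ4→J] = [18, 16]
r4 m[φ5→E] = [2, 5]
r4 m[φ5→P] = [1, 4]
r4 m[φ6→A] = [13, 18]
r4 m[φ6→K] = [1, 5]
r4 m[φ7→B] = [6, 9]
r4 m[φ8→B] = [8, 9]
r4 m[φ9→K] = [9, 7]
r4 m[B→φ0] = [16, 18]
r4 m[B→φ4] = [19, 26]
r4 m[B→φ7] = [15, 17]
r4 m[B→φ8] = [13, 17]
r4 m[E→φ5] = [0, 0]
r4 m[A→φ6] = [0, 0]
r4 m[C→φ0] = [15, 19]
r4 m[C→φ1] = [31, 32]
r4 m[C→φ2] = [20, 19]
r4 m[L→φ3] = [0, 0]
r4 m[K→φ2] = [11, 16]
r4 m[K→φ3] = [15, 17]
r4 m[K→φ6] = [15, 16]
r4 m[K→φ9] = [7, 14]
r4 m[P→φ1] = [1, 4]
r4 m[P→φ5] = [5, 6]
r4 m[J→φ4] = [0, 0]
r5 m[φ0→B] = [17, 21]
r5 m[φ0→C] = [18, 16]
r5 m[φ1→C] = [2, 3]
r5 m[φ1→P] = [32, 33]
r5 m[φ2→C] = [13, 16]
r5 m[φ2→K] = [22, 22]
r5 m[φ3→L] = [16, 21]
r5 m[φ3→K] = [1, 4]
r5 m[φ4→B] = [2, 0]
r5 m[φ4→J] = [23, 21]
r5 m[φ5→E] = [6, 10]
r5 m[φ5→P] = [1, 4]
r5 m[φ6→A] = [16, 21]
r5 m[φ6→K] = [1, 5]
r5 m[φ7→B] = [6, 9]
r5 m[φ8→B] = [8, 9]
r5 m[φ9→K] = [9, 7]
r5 m[B→φ0] = [16, 18]
r5 m[B→φ4] = [19, 26]
r5 m[B→φ7] = [15, 17]
r5 m[B→φ8] = [13, 17]
r5 m[E→φ5] = [0, 0]
r5 m[A→φ6] = [0, 0]
r5 m[C→φ0] = [15, 19]
r5 m[C→φ1] = [31, 32]
r5 m[C→φ2] = [20, 19]
r5 m[L→φ3] = [0, 0]
r5 m[K→φ2] = [11, 16]
r5 m[K→φ3] = [15, 17]
r5 m[K→φ6] = [15, 16]
r5 m[K→φ9] = [7, 14]
r5 m[P→φ1] = [1, 4]
r5 m[P→φ5] = [5, 6]
r5 m[J→φ4] = [0, 0]
r6 m[φ0→B] = [17, 21]
r6 m[φ0→C] = [18, 16]
r6 m[φ1→C] = [2, 3]
r6 m[φ1→P] = [32, 33]
r6 m[φ2→C] = [13, 16]
r6 m[φ2→K] = [22, 22]
r6 m[φ3→L] = [16, 21]
r6 m[φ3→K] = [1, 4]
r6 m[φ4→B] = [2, 0]
r6 m[φ4→J] = [23, 21]
r6 m[φ5→E] = [6, 10]
r6 m[φ5→P] = [1, 4]
r6 m[φ6→A] = [16, 21]
r6 m[φ6→K] = [1, 5]
r6 m[φ7→B] = [6, 9]
r6 m[φ8→B] = [8, 9]
r6 m[φ9→K] = [9, 7]
r6 m[B→φ0] = [16, 18]
r6 m[B→φ4] = [31, 39]
r6 m[B→φ7] = [27, 30]
r6 m[B→φ8] = [25, 30]
r6 m[E→φ5] = [0, 0]
r6 m[A→φ6] = [0, 0]
r6 m[C→φ0] = [15, 19]
r6 m[C→φ1] = [31, 32]
r6 m[C→φ2] = [20, 19]
r6 m[L→φ3] = [0, 0]
r6 m[K→φ2] = [11, 16]
r6 m[K→φ3] = [32, 34]
r6 m[K→φ6] = [32, 33]
r6 m[K→φ9] = [24, 31]
r6 m[P→φ1] = [1, 4]
r6 m[P→φ5] = [32, 33]
r6 m[J→φ4] = [0, 0]
r7 m[φ0→B] = [17, 21]
r7 m[φ0→C] = [18, 16]
r7 m[φ1→C] = [2, 3]
r7 m[φ1→P] = [32, 33]
r7 m[φ2→C] = [13, 16]
r7 m[φ2→K] = [22, 22]
r7 m[φ3→L] = [33, 38]
r7 m[φ3→K] = [1, 4]
r7 m[φ4→B] = [2, 0]
r7 m[φ4→J] = [35, 33]
r7 m[φ5→E] = [33, 37]
r7 m[φ5→P] = [1, 4]
r7 m[φ6→A] = [33, 38]
r7 m[φ6→K] = [1, 5]
r7 m[φ7→B] = [6, 9]
r7 m[φ8→B] = [8, 9]
r7 m[φ9→K] = [9, 7]
r7 m[B→φ0] = [16, 18]
r7 m[B→φ4] = [31, 39]
r7 m[B→φ7] = [27, 30]
r7 m[B→φ8] = [25, 30]
r7 m[E→φ5] = [0, 0]
r7 m[A→φ6] = [0, 0]
r7 m[C→φ0] = [15, 19]
r7 m[C→φ1] = [31, 32]
r7 m[C→φ2] = [20, 19]
r7 m[L→φ3] = [0, 0]
r7 m[K→φ2] = [11, 16]
r7 m[K→φ3] = [32, 34]
r7 m[K→φ6] = [32, 33]
r7 m[K→φ9] = [24, 31]
r7 m[P→φ1] = [1, 4]
r7 m[P→φ5] = [32, 33]
r7 m[J→φ4] = [0, 0]
r8 m[φ0→B] = [17, 21]
r8 m[φ0→C] = [18, 16]
r8 m[φ1→C] = [2, 3]
r8 m[φ1→P] = [32, 33]
r8 m[φ2→C] = [13, 16]
r8 m[φ2→K] = [22, 22]
r8 m[φ3→L] = [33, 38]
r8 m[φ3→K] = [1, 4]
r8 m[φ4→B] = [2, 0]
r8 m[φ4→J] = [35, 33]
r8 m[φ5→E] = [33, 37]
r8 m[φ5→P] = [1, 4]
r8 m[φ6→A] = [33, 38]
r8 m[φ6→K] = [1, 5]
r8 m[φ7→B] = [6, 9]
r8 m[φ8→B] = [8, 9]
r8 m[φ9→K] = [9, 7]
r8 m[B→φ0] = [16, 18]
r8 m[B→φ4] = [31, 39]
r8 m[B→φ7] = [27, 30]
r8 m[B→φ8] = [25, 30]
r8 m[E→φ5] = [0, 0]
r8 m[A→φ6] = [0, 0]
r8 m[C→φ0] = [15, 19]
r8 m[C→φ1] = [31, 32]
r8 m[C→φ2] = [20, 19]
r8 m[L→φ3] = [0, 0]
r8 m[K→φ2] = [11, 16]
r8 m[K→φ3] = [32, 34]
r8 m[K→φ6] = [32, 33]
r8 m[K→φ9] = [24, 31]
r8 m[P→φ1] = [1, 4]
r8 m[P→φ5] = [32, 33]
r8 m[J→φ4] = [0, 0]
fixed point reached at round 8
traceback from B: (B=0, E=0, A=0, C=0, L=0, K=0, P=0, J=1), score=33

assignment: (B=0, E=0, A=0, C=0, L=0, K=0, P=0, J=1); score = 33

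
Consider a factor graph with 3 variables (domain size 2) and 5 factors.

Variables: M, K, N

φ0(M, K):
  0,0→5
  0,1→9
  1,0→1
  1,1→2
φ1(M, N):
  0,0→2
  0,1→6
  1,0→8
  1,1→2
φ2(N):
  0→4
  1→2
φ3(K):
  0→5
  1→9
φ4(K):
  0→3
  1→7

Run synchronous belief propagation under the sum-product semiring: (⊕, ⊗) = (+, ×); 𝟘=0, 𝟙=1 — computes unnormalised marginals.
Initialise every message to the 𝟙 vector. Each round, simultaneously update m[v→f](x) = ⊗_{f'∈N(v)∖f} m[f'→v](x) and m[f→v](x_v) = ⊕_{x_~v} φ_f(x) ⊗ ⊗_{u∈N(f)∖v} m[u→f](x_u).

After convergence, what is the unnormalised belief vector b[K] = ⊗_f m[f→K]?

init: all messages = 𝟙 over 2 values
r1 m[φ0→M] = [14, 3]
r1 m[φ0→K] = [6, 11]
r1 m[φ1→M] = [8, 10]
r1 m[φ1→N] = [10, 8]
r1 m[φ2→N] = [4, 2]
r1 m[φ3→K] = [5, 9]
r1 m[φ4→K] = [3, 7]
r1 m[M→φ0] = [1, 1]
r1 m[M→φ1] = [1, 1]
r1 m[K→φ0] = [1, 1]
r1 m[K→φ3] = [1, 1]
r1 m[K→φ4] = [1, 1]
r1 m[N→φ1] = [1, 1]
r1 m[N→φ2] = [1, 1]
r2 m[φ0→M] = [14, 3]
r2 m[φ0→K] = [6, 11]
r2 m[φ1→M] = [8, 10]
r2 m[φ1→N] = [10, 8]
r2 m[φ2→N] = [4, 2]
r2 m[φ3→K] = [5, 9]
r2 m[φ4→K] = [3, 7]
r2 m[M→φ0] = [8, 10]
r2 m[M→φ1] = [14, 3]
r2 m[K→φ0] = [15, 63]
r2 m[K→φ3] = [18, 77]
r2 m[K→φ4] = [30, 99]
r2 m[N→φ1] = [4, 2]
r2 m[N→φ2] = [10, 8]
r3 m[φ0→M] = [642, 141]
r3 m[φ0→K] = [50, 92]
r3 m[φ1→M] = [20, 36]
r3 m[φ1→N] = [52, 90]
r3 m[φ2→N] = [4, 2]
r3 m[φ3→K] = [5, 9]
r3 m[φ4→K] = [3, 7]
r3 m[M→φ0] = [8, 10]
r3 m[M→φ1] = [14, 3]
r3 m[K→φ0] = [15, 63]
r3 m[K→φ3] = [18, 77]
r3 m[K→φ4] = [30, 99]
r3 m[N→φ1] = [4, 2]
r3 m[N→φ2] = [10, 8]
r4 m[φ0→M] = [642, 141]
r4 m[φ0→K] = [50, 92]
r4 m[φ1→M] = [20, 36]
r4 m[φ1→N] = [52, 90]
r4 m[φ2→N] = [4, 2]
r4 m[φ3→K] = [5, 9]
r4 m[φ4→K] = [3, 7]
r4 m[M→φ0] = [20, 36]
r4 m[M→φ1] = [642, 141]
r4 m[K→φ0] = [15, 63]
r4 m[K→φ3] = [150, 644]
r4 m[K→φ4] = [250, 828]
r4 m[N→φ1] = [4, 2]
r4 m[N→φ2] = [52, 90]
r5 m[φ0→M] = [642, 141]
r5 m[φ0→K] = [136, 252]
r5 m[φ1→M] = [20, 36]
r5 m[φ1→N] = [2412, 4134]
r5 m[φ2→N] = [4, 2]
r5 m[φ3→K] = [5, 9]
r5 m[φ4→K] = [3, 7]
r5 m[M→φ0] = [20, 36]
r5 m[M→φ1] = [642, 141]
r5 m[K→φ0] = [15, 63]
r5 m[K→φ3] = [150, 644]
r5 m[K→φ4] = [250, 828]
r5 m[N→φ1] = [4, 2]
r5 m[N→φ2] = [52, 90]
r6 m[φ0→M] = [642, 141]
r6 m[φ0→K] = [136, 252]
r6 m[φ1→M] = [20, 36]
r6 m[φ1→N] = [2412, 4134]
r6 m[φ2→N] = [4, 2]
r6 m[φ3→K] = [5, 9]
r6 m[φ4→K] = [3, 7]
r6 m[M→φ0] = [20, 36]
r6 m[M→φ1] = [642, 141]
r6 m[K→φ0] = [15, 63]
r6 m[K→φ3] = [408, 1764]
r6 m[K→φ4] = [680, 2268]
r6 m[N→φ1] = [4, 2]
r6 m[N→φ2] = [2412, 4134]
r7 m[φ0→M] = [642, 141]
r7 m[φ0→K] = [136, 252]
r7 m[φ1→M] = [20, 36]
r7 m[φ1→N] = [2412, 4134]
r7 m[φ2→N] = [4, 2]
r7 m[φ3→K] = [5, 9]
r7 m[φ4→K] = [3, 7]
r7 m[M→φ0] = [20, 36]
r7 m[M→φ1] = [642, 141]
r7 m[K→φ0] = [15, 63]
r7 m[K→φ3] = [408, 1764]
r7 m[K→φ4] = [680, 2268]
r7 m[N→φ1] = [4, 2]
r7 m[N→φ2] = [2412, 4134]
fixed point reached at round 7
b[K] = ⊗ incoming = [2040, 15876]

b[K] = [2040, 15876]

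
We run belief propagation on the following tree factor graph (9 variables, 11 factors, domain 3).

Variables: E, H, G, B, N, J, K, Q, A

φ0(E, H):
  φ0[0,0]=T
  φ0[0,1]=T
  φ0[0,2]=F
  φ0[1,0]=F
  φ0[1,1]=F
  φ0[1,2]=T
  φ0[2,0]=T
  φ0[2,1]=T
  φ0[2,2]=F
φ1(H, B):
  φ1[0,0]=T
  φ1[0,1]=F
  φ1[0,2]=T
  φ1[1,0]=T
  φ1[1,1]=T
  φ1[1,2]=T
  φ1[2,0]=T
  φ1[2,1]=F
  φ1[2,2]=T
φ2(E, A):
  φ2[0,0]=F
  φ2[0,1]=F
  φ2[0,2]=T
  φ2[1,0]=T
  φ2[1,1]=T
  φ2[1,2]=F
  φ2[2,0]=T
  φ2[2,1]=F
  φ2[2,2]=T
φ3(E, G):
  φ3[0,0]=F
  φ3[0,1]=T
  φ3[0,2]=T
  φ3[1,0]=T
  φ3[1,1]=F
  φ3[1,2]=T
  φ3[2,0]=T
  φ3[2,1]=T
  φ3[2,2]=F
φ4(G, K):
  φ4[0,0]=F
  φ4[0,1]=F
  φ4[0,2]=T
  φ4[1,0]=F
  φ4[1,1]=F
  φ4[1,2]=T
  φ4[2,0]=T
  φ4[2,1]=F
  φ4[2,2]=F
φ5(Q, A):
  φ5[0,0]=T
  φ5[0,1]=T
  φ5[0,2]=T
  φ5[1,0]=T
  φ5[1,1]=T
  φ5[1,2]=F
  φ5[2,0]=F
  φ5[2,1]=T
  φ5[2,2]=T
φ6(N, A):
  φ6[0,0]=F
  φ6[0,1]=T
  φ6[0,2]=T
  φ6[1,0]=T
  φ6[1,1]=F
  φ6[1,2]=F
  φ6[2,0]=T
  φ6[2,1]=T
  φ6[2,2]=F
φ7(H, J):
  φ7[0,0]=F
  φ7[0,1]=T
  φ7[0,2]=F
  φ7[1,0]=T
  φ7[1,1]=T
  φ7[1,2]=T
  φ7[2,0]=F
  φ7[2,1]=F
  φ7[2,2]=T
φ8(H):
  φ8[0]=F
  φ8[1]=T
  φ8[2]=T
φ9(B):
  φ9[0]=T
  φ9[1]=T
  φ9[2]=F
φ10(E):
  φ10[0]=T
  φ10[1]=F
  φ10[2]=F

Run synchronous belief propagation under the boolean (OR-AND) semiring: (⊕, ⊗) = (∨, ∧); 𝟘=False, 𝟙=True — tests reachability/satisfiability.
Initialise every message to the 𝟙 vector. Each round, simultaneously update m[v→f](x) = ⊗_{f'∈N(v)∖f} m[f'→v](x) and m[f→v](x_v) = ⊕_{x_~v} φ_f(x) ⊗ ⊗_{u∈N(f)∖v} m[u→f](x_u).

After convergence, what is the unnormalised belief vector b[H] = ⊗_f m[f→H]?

init: all messages = 𝟙 over 3 values
r1 m[φ0→E] = [T, T, T]
r1 m[φ0→H] = [T, T, T]
r1 m[φ1→H] = [T, T, T]
r1 m[φ1→B] = [T, T, T]
r1 m[φ2→E] = [T, T, T]
r1 m[φ2→A] = [T, T, T]
r1 m[φ3→E] = [T, T, T]
r1 m[φ3→G] = [T, T, T]
r1 m[φ4→G] = [T, T, T]
r1 m[φ4→K] = [T, F, T]
r1 m[φ5→Q] = [T, T, T]
r1 m[φ5→A] = [T, T, T]
r1 m[φ6→N] = [T, T, T]
r1 m[φ6→A] = [T, T, T]
r1 m[φ7→H] = [T, T, T]
r1 m[φ7→J] = [T, T, T]
r1 m[φ8→H] = [F, T, T]
r1 m[φ9→B] = [T, T, F]
r1 m[φ10→E] = [T, F, F]
r1 m[E→φ0] = [T, T, T]
r1 m[E→φ2] = [T, T, T]
r1 m[E→φ3] = [T, T, T]
r1 m[E→φ10] = [T, T, T]
r1 m[H→φ0] = [T, T, T]
r1 m[H→φ1] = [T, T, T]
r1 m[H→φ7] = [T, T, T]
r1 m[H→φ8] = [T, T, T]
r1 m[G→φ3] = [T, T, T]
r1 m[G→φ4] = [T, T, T]
r1 m[B→φ1] = [T, T, T]
r1 m[B→φ9] = [T, T, T]
r1 m[N→φ6] = [T, T, T]
r1 m[J→φ7] = [T, T, T]
r1 m[K→φ4] = [T, T, T]
r1 m[Q→φ5] = [T, T, T]
r1 m[A→φ2] = [T, T, T]
r1 m[A→φ5] = [T, T, T]
r1 m[A→φ6] = [T, T, T]
r2 m[φ0→E] = [T, T, T]
r2 m[φ0→H] = [T, T, T]
r2 m[φ1→H] = [T, T, T]
r2 m[φ1→B] = [T, T, T]
r2 m[φ2→E] = [T, T, T]
r2 m[φ2→A] = [T, T, T]
r2 m[φ3→E] = [T, T, T]
r2 m[φ3→G] = [T, T, T]
r2 m[φ4→G] = [T, T, T]
r2 m[φ4→K] = [T, F, T]
r2 m[φ5→Q] = [T, T, T]
r2 m[φ5→A] = [T, T, T]
r2 m[φ6→N] = [T, T, T]
r2 m[φ6→A] = [T, T, T]
r2 m[φ7→H] = [T, T, T]
r2 m[φ7→J] = [T, T, T]
r2 m[φ8→H] = [F, T, T]
r2 m[φ9→B] = [T, T, F]
r2 m[φ10→E] = [T, F, F]
r2 m[E→φ0] = [T, F, F]
r2 m[E→φ2] = [T, F, F]
r2 m[E→φ3] = [T, F, F]
r2 m[E→φ10] = [T, T, T]
r2 m[H→φ0] = [F, T, T]
r2 m[H→φ1] = [F, T, T]
r2 m[H→φ7] = [F, T, T]
r2 m[H→φ8] = [T, T, T]
r2 m[G→φ3] = [T, T, T]
r2 m[G→φ4] = [T, T, T]
r2 m[B→φ1] = [T, T, F]
r2 m[B→φ9] = [T, T, T]
r2 m[N→φ6] = [T, T, T]
r2 m[J→φ7] = [T, T, T]
r2 m[K→φ4] = [T, T, T]
r2 m[Q→φ5] = [T, T, T]
r2 m[A→φ2] = [T, T, T]
r2 m[A→φ5] = [T, T, T]
r2 m[A→φ6] = [T, T, T]
r3 m[φ0→E] = [T, T, T]
r3 m[φ0→H] = [T, T, F]
r3 m[φ1→H] = [T, T, T]
r3 m[φ1→B] = [T, T, T]
r3 m[φ2→E] = [T, T, T]
r3 m[φ2→A] = [F, F, T]
r3 m[φ3→E] = [T, T, T]
r3 m[φ3→G] = [F, T, T]
r3 m[φ4→G] = [T, T, T]
r3 m[φ4→K] = [T, F, T]
r3 m[φ5→Q] = [T, T, T]
r3 m[φ5→A] = [T, T, T]
r3 m[φ6→N] = [T, T, T]
r3 m[φ6→A] = [T, T, T]
r3 m[φ7→H] = [T, T, T]
r3 m[φ7→J] = [T, T, T]
r3 m[φ8→H] = [F, T, T]
r3 m[φ9→B] = [T, T, F]
r3 m[φ10→E] = [T, F, F]
r3 m[E→φ0] = [T, F, F]
r3 m[E→φ2] = [T, F, F]
r3 m[E→φ3] = [T, F, F]
r3 m[E→φ10] = [T, T, T]
r3 m[H→φ0] = [F, T, T]
r3 m[H→φ1] = [F, T, T]
r3 m[H→φ7] = [F, T, T]
r3 m[H→φ8] = [T, T, T]
r3 m[G→φ3] = [T, T, T]
r3 m[G→φ4] = [T, T, T]
r3 m[B→φ1] = [T, T, F]
r3 m[B→φ9] = [T, T, T]
r3 m[N→φ6] = [T, T, T]
r3 m[J→φ7] = [T, T, T]
r3 m[K→φ4] = [T, T, T]
r3 m[Q→φ5] = [T, T, T]
r3 m[A→φ2] = [T, T, T]
r3 m[A→φ5] = [T, T, T]
r3 m[A→φ6] = [T, T, T]
r4 m[φ0→E] = [T, T, T]
r4 m[φ0→H] = [T, T, F]
r4 m[φ1→H] = [T, T, T]
r4 m[φ1→B] = [T, T, T]
r4 m[φ2→E] = [T, T, T]
r4 m[φ2→A] = [F, F, T]
r4 m[φ3→E] = [T, T, T]
r4 m[φ3→G] = [F, T, T]
r4 m[φ4→G] = [T, T, T]
r4 m[φ4→K] = [T, F, T]
r4 m[φ5→Q] = [T, T, T]
r4 m[φ5→A] = [T, T, T]
r4 m[φ6→N] = [T, T, T]
r4 m[φ6→A] = [T, T, T]
r4 m[φ7→H] = [T, T, T]
r4 m[φ7→J] = [T, T, T]
r4 m[φ8→H] = [F, T, T]
r4 m[φ9→B] = [T, T, F]
r4 m[φ10→E] = [T, F, F]
r4 m[E→φ0] = [T, F, F]
r4 m[E→φ2] = [T, F, F]
r4 m[E→φ3] = [T, F, F]
r4 m[E→φ10] = [T, T, T]
r4 m[H→φ0] = [F, T, T]
r4 m[H→φ1] = [F, T, F]
r4 m[H→φ7] = [F, T, F]
r4 m[H→φ8] = [T, T, F]
r4 m[G→φ3] = [T, T, T]
r4 m[G→φ4] = [F, T, T]
r4 m[B→φ1] = [T, T, F]
r4 m[B→φ9] = [T, T, T]
r4 m[N→φ6] = [T, T, T]
r4 m[J→φ7] = [T, T, T]
r4 m[K→φ4] = [T, T, T]
r4 m[Q→φ5] = [T, T, T]
r4 m[A→φ2] = [T, T, T]
r4 m[A→φ5] = [F, F, T]
r4 m[A→φ6] = [F, F, T]
r5 m[φ0→E] = [T, T, T]
r5 m[φ0→H] = [T, T, F]
r5 m[φ1→H] = [T, T, T]
r5 m[φ1→B] = [T, T, T]
r5 m[φ2→E] = [T, T, T]
r5 m[φ2→A] = [F, F, T]
r5 m[φ3→E] = [T, T, T]
r5 m[φ3→G] = [F, T, T]
r5 m[φ4→G] = [T, T, T]
r5 m[φ4→K] = [T, F, T]
r5 m[φ5→Q] = [T, F, T]
r5 m[φ5→A] = [T, T, T]
r5 m[φ6→N] = [T, F, F]
r5 m[φ6→A] = [T, T, T]
r5 m[φ7→H] = [T, T, T]
r5 m[φ7→J] = [T, T, T]
r5 m[φ8→H] = [F, T, T]
r5 m[φ9→B] = [T, T, F]
r5 m[φ10→E] = [T, F, F]
r5 m[E→φ0] = [T, F, F]
r5 m[E→φ2] = [T, F, F]
r5 m[E→φ3] = [T, F, F]
r5 m[E→φ10] = [T, T, T]
r5 m[H→φ0] = [F, T, T]
r5 m[H→φ1] = [F, T, F]
r5 m[H→φ7] = [F, T, F]
r5 m[H→φ8] = [T, T, F]
r5 m[G→φ3] = [T, T, T]
r5 m[G→φ4] = [F, T, T]
r5 m[B→φ1] = [T, T, F]
r5 m[B→φ9] = [T, T, T]
r5 m[N→φ6] = [T, T, T]
r5 m[J→φ7] = [T, T, T]
r5 m[K→φ4] = [T, T, T]
r5 m[Q→φ5] = [T, T, T]
r5 m[A→φ2] = [T, T, T]
r5 m[A→φ5] = [F, F, T]
r5 m[A→φ6] = [F, F, T]
r6 m[φ0→E] = [T, T, T]
r6 m[φ0→H] = [T, T, F]
r6 m[φ1→H] = [T, T, T]
r6 m[φ1→B] = [T, T, T]
r6 m[φ2→E] = [T, T, T]
r6 m[φ2→A] = [F, F, T]
r6 m[φ3→E] = [T, T, T]
r6 m[φ3→G] = [F, T, T]
r6 m[φ4→G] = [T, T, T]
r6 m[φ4→K] = [T, F, T]
r6 m[φ5→Q] = [T, F, T]
r6 m[φ5→A] = [T, T, T]
r6 m[φ6→N] = [T, F, F]
r6 m[φ6→A] = [T, T, T]
r6 m[φ7→H] = [T, T, T]
r6 m[φ7→J] = [T, T, T]
r6 m[φ8→H] = [F, T, T]
r6 m[φ9→B] = [T, T, F]
r6 m[φ10→E] = [T, F, F]
r6 m[E→φ0] = [T, F, F]
r6 m[E→φ2] = [T, F, F]
r6 m[E→φ3] = [T, F, F]
r6 m[E→φ10] = [T, T, T]
r6 m[H→φ0] = [F, T, T]
r6 m[H→φ1] = [F, T, F]
r6 m[H→φ7] = [F, T, F]
r6 m[H→φ8] = [T, T, F]
r6 m[G→φ3] = [T, T, T]
r6 m[G→φ4] = [F, T, T]
r6 m[B→φ1] = [T, T, F]
r6 m[B→φ9] = [T, T, T]
r6 m[N→φ6] = [T, T, T]
r6 m[J→φ7] = [T, T, T]
r6 m[K→φ4] = [T, T, T]
r6 m[Q→φ5] = [T, T, T]
r6 m[A→φ2] = [T, T, T]
r6 m[A→φ5] = [F, F, T]
r6 m[A→φ6] = [F, F, T]
fixed point reached at round 6
b[H] = ⊗ incoming = [F, T, F]

b[H] = [F, T, F]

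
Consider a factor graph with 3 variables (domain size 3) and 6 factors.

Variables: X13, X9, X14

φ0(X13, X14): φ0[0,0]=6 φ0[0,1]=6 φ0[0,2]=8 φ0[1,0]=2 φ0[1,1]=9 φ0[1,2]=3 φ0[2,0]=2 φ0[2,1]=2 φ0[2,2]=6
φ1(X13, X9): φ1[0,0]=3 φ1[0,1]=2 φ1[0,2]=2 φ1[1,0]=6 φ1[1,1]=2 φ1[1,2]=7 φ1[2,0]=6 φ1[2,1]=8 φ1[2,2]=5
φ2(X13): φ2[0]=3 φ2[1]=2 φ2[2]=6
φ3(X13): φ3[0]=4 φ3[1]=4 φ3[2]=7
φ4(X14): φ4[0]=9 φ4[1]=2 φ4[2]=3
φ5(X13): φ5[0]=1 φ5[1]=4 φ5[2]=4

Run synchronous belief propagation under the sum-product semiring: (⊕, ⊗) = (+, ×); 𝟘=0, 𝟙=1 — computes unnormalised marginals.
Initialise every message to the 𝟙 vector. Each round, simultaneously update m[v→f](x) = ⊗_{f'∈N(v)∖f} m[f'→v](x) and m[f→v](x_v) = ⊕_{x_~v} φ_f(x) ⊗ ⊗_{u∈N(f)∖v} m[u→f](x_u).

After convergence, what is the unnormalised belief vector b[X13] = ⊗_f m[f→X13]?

b[X13] = [7560, 21600, 127680]

init: all messages = 𝟙 over 3 values
r1 m[φ0→X13] = [20, 14, 10]
r1 m[φ0→X14] = [10, 17, 17]
r1 m[φ1→X13] = [7, 15, 19]
r1 m[φ1→X9] = [15, 12, 14]
r1 m[φ2→X13] = [3, 2, 6]
r1 m[φ3→X13] = [4, 4, 7]
r1 m[φ4→X14] = [9, 2, 3]
r1 m[φ5→X13] = [1, 4, 4]
r1 m[X13→φ0] = [1, 1, 1]
r1 m[X13→φ1] = [1, 1, 1]
r1 m[X13→φ2] = [1, 1, 1]
r1 m[X13→φ3] = [1, 1, 1]
r1 m[X13→φ5] = [1, 1, 1]
r1 m[X9→φ1] = [1, 1, 1]
r1 m[X14→φ0] = [1, 1, 1]
r1 m[X14→φ4] = [1, 1, 1]
r2 m[φ0→X13] = [20, 14, 10]
r2 m[φ0→X14] = [10, 17, 17]
r2 m[φ1→X13] = [7, 15, 19]
r2 m[φ1→X9] = [15, 12, 14]
r2 m[φ2→X13] = [3, 2, 6]
r2 m[φ3→X13] = [4, 4, 7]
r2 m[φ4→X14] = [9, 2, 3]
r2 m[φ5→X13] = [1, 4, 4]
r2 m[X13→φ0] = [84, 480, 3192]
r2 m[X13→φ1] = [240, 448, 1680]
r2 m[X13→φ2] = [560, 3360, 5320]
r2 m[X13→φ3] = [420, 1680, 4560]
r2 m[X13→φ5] = [1680, 1680, 7980]
r2 m[X9→φ1] = [1, 1, 1]
r2 m[X14→φ0] = [9, 2, 3]
r2 m[X14→φ4] = [10, 17, 17]
r3 m[φ0→X13] = [90, 45, 40]
r3 m[φ0→X14] = [7848, 11208, 21264]
r3 m[φ1→X13] = [7, 15, 19]
r3 m[φ1→X9] = [13488, 14816, 12016]
r3 m[φ2→X13] = [3, 2, 6]
r3 m[φ3→X13] = [4, 4, 7]
r3 m[φ4→X14] = [9, 2, 3]
r3 m[φ5→X13] = [1, 4, 4]
r3 m[X13→φ0] = [84, 480, 3192]
r3 m[X13→φ1] = [240, 448, 1680]
r3 m[X13→φ2] = [560, 3360, 5320]
r3 m[X13→φ3] = [420, 1680, 4560]
r3 m[X13→φ5] = [1680, 1680, 7980]
r3 m[X9→φ1] = [1, 1, 1]
r3 m[X14→φ0] = [9, 2, 3]
r3 m[X14→φ4] = [10, 17, 17]
r4 m[φ0→X13] = [90, 45, 40]
r4 m[φ0→X14] = [7848, 11208, 21264]
r4 m[φ1→X13] = [7, 15, 19]
r4 m[φ1→X9] = [13488, 14816, 12016]
r4 m[φ2→X13] = [3, 2, 6]
r4 m[φ3→X13] = [4, 4, 7]
r4 m[φ4→X14] = [9, 2, 3]
r4 m[φ5→X13] = [1, 4, 4]
r4 m[X13→φ0] = [84, 480, 3192]
r4 m[X13→φ1] = [1080, 1440, 6720]
r4 m[X13→φ2] = [2520, 10800, 21280]
r4 m[X13→φ3] = [1890, 5400, 18240]
r4 m[X13→φ5] = [7560, 5400, 31920]
r4 m[X9→φ1] = [1, 1, 1]
r4 m[X14→φ0] = [9, 2, 3]
r4 m[X14→φ4] = [7848, 11208, 21264]
r5 m[φ0→X13] = [90, 45, 40]
r5 m[φ0→X14] = [7848, 11208, 21264]
r5 m[φ1→X13] = [7, 15, 19]
r5 m[φ1→X9] = [52200, 58800, 45840]
r5 m[φ2→X13] = [3, 2, 6]
r5 m[φ3→X13] = [4, 4, 7]
r5 m[φ4→X14] = [9, 2, 3]
r5 m[φ5→X13] = [1, 4, 4]
r5 m[X13→φ0] = [84, 480, 3192]
r5 m[X13→φ1] = [1080, 1440, 6720]
r5 m[X13→φ2] = [2520, 10800, 21280]
r5 m[X13→φ3] = [1890, 5400, 18240]
r5 m[X13→φ5] = [7560, 5400, 31920]
r5 m[X9→φ1] = [1, 1, 1]
r5 m[X14→φ0] = [9, 2, 3]
r5 m[X14→φ4] = [7848, 11208, 21264]
r6 m[φ0→X13] = [90, 45, 40]
r6 m[φ0→X14] = [7848, 11208, 21264]
r6 m[φ1→X13] = [7, 15, 19]
r6 m[φ1→X9] = [52200, 58800, 45840]
r6 m[φ2→X13] = [3, 2, 6]
r6 m[φ3→X13] = [4, 4, 7]
r6 m[φ4→X14] = [9, 2, 3]
r6 m[φ5→X13] = [1, 4, 4]
r6 m[X13→φ0] = [84, 480, 3192]
r6 m[X13→φ1] = [1080, 1440, 6720]
r6 m[X13→φ2] = [2520, 10800, 21280]
r6 m[X13→φ3] = [1890, 5400, 18240]
r6 m[X13→φ5] = [7560, 5400, 31920]
r6 m[X9→φ1] = [1, 1, 1]
r6 m[X14→φ0] = [9, 2, 3]
r6 m[X14→φ4] = [7848, 11208, 21264]
fixed point reached at round 6
b[X13] = ⊗ incoming = [7560, 21600, 127680]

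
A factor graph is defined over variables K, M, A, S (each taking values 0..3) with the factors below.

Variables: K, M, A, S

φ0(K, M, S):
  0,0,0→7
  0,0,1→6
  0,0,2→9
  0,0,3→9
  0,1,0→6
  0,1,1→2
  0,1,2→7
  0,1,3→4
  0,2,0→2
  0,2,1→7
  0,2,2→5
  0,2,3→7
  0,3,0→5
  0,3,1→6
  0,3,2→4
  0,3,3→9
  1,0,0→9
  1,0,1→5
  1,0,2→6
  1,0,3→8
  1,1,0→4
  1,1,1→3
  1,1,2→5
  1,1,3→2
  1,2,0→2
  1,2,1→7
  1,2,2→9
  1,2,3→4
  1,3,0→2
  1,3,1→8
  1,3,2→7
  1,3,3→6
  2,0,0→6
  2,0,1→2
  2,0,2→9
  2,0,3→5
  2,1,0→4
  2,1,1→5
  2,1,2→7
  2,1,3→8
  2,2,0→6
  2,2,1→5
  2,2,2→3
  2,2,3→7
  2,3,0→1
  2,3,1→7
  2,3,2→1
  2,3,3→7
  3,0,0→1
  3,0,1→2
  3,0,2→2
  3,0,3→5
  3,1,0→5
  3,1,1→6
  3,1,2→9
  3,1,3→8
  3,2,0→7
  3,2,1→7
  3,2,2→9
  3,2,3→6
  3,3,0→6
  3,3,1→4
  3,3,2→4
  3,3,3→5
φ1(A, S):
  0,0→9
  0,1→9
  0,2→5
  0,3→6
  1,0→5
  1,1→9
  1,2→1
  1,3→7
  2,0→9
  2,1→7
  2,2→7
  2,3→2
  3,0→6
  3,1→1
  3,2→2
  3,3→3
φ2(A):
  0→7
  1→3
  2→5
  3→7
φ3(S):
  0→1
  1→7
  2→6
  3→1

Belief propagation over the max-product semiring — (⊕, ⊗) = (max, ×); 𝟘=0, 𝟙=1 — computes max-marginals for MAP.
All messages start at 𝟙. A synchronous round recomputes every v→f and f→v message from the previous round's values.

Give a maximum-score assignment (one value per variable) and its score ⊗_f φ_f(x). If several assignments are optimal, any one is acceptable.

init: all messages = 𝟙 over 4 values
r1 m[φ0→K] = [9, 9, 9, 9]
r1 m[φ0→M] = [9, 9, 9, 9]
r1 m[φ0→S] = [9, 8, 9, 9]
r1 m[φ1→A] = [9, 9, 9, 6]
r1 m[φ1→S] = [9, 9, 7, 7]
r1 m[φ2→A] = [7, 3, 5, 7]
r1 m[φ3→S] = [1, 7, 6, 1]
r1 m[K→φ0] = [1, 1, 1, 1]
r1 m[M→φ0] = [1, 1, 1, 1]
r1 m[A→φ1] = [1, 1, 1, 1]
r1 m[A→φ2] = [1, 1, 1, 1]
r1 m[S→φ0] = [1, 1, 1, 1]
r1 m[S→φ1] = [1, 1, 1, 1]
r1 m[S→φ3] = [1, 1, 1, 1]
r2 m[φ0→K] = [9, 9, 9, 9]
r2 m[φ0→M] = [9, 9, 9, 9]
r2 m[φ0→S] = [9, 8, 9, 9]
r2 m[φ1→A] = [9, 9, 9, 6]
r2 m[φ1→S] = [9, 9, 7, 7]
r2 m[φ2→A] = [7, 3, 5, 7]
r2 m[φ3→S] = [1, 7, 6, 1]
r2 m[K→φ0] = [1, 1, 1, 1]
r2 m[M→φ0] = [1, 1, 1, 1]
r2 m[A→φ1] = [7, 3, 5, 7]
r2 m[A→φ2] = [9, 9, 9, 6]
r2 m[S→φ0] = [9, 63, 42, 7]
r2 m[S→φ1] = [9, 56, 54, 9]
r2 m[S→φ3] = [81, 72, 63, 63]
r3 m[φ0→K] = [441, 504, 441, 441]
r3 m[φ0→M] = [378, 378, 441, 504]
r3 m[φ0→S] = [9, 8, 9, 9]
r3 m[φ1→A] = [504, 504, 392, 108]
r3 m[φ1→S] = [63, 63, 35, 42]
r3 m[φ2→A] = [7, 3, 5, 7]
r3 m[φ3→S] = [1, 7, 6, 1]
r3 m[K→φ0] = [1, 1, 1, 1]
r3 m[M→φ0] = [1, 1, 1, 1]
r3 m[A→φ1] = [7, 3, 5, 7]
r3 m[A→φ2] = [9, 9, 9, 6]
r3 m[S→φ0] = [9, 63, 42, 7]
r3 m[S→φ1] = [9, 56, 54, 9]
r3 m[S→φ3] = [81, 72, 63, 63]
r4 m[φ0→K] = [441, 504, 441, 441]
r4 m[φ0→M] = [378, 378, 441, 504]
r4 m[φ0→S] = [9, 8, 9, 9]
r4 m[φ1→A] = [504, 504, 392, 108]
r4 m[φ1→S] = [63, 63, 35, 42]
r4 m[φ2→A] = [7, 3, 5, 7]
r4 m[φ3→S] = [1, 7, 6, 1]
r4 m[K→φ0] = [1, 1, 1, 1]
r4 m[M→φ0] = [1, 1, 1, 1]
r4 m[A→φ1] = [7, 3, 5, 7]
r4 m[A→φ2] = [504, 504, 392, 108]
r4 m[S→φ0] = [63, 441, 210, 42]
r4 m[S→φ1] = [9, 56, 54, 9]
r4 m[S→φ3] = [567, 504, 315, 378]
r5 m[φ0→K] = [3087, 3528, 3087, 3087]
r5 m[φ0→M] = [2646, 2646, 3087, 3528]
r5 m[φ0→S] = [9, 8, 9, 9]
r5 m[φ1→A] = [504, 504, 392, 108]
r5 m[φ1→S] = [63, 63, 35, 42]
r5 m[φ2→A] = [7, 3, 5, 7]
r5 m[φ3→S] = [1, 7, 6, 1]
r5 m[K→φ0] = [1, 1, 1, 1]
r5 m[M→φ0] = [1, 1, 1, 1]
r5 m[A→φ1] = [7, 3, 5, 7]
r5 m[A→φ2] = [504, 504, 392, 108]
r5 m[S→φ0] = [63, 441, 210, 42]
r5 m[S→φ1] = [9, 56, 54, 9]
r5 m[S→φ3] = [567, 504, 315, 378]
r6 m[φ0→K] = [3087, 3528, 3087, 3087]
r6 m[φ0→M] = [2646, 2646, 3087, 3528]
r6 m[φ0→S] = [9, 8, 9, 9]
r6 m[φ1→A] = [504, 504, 392, 108]
r6 m[φ1→S] = [63, 63, 35, 42]
r6 m[φ2→A] = [7, 3, 5, 7]
r6 m[φ3→S] = [1, 7, 6, 1]
r6 m[K→φ0] = [1, 1, 1, 1]
r6 m[M→φ0] = [1, 1, 1, 1]
r6 m[A→φ1] = [7, 3, 5, 7]
r6 m[A→φ2] = [504, 504, 392, 108]
r6 m[S→φ0] = [63, 441, 210, 42]
r6 m[S→φ1] = [9, 56, 54, 9]
r6 m[S→φ3] = [567, 504, 315, 378]
fixed point reached at round 6
traceback from K: (K=1, M=3, A=0, S=1), score=3528

assignment: (K=1, M=3, A=0, S=1); score = 3528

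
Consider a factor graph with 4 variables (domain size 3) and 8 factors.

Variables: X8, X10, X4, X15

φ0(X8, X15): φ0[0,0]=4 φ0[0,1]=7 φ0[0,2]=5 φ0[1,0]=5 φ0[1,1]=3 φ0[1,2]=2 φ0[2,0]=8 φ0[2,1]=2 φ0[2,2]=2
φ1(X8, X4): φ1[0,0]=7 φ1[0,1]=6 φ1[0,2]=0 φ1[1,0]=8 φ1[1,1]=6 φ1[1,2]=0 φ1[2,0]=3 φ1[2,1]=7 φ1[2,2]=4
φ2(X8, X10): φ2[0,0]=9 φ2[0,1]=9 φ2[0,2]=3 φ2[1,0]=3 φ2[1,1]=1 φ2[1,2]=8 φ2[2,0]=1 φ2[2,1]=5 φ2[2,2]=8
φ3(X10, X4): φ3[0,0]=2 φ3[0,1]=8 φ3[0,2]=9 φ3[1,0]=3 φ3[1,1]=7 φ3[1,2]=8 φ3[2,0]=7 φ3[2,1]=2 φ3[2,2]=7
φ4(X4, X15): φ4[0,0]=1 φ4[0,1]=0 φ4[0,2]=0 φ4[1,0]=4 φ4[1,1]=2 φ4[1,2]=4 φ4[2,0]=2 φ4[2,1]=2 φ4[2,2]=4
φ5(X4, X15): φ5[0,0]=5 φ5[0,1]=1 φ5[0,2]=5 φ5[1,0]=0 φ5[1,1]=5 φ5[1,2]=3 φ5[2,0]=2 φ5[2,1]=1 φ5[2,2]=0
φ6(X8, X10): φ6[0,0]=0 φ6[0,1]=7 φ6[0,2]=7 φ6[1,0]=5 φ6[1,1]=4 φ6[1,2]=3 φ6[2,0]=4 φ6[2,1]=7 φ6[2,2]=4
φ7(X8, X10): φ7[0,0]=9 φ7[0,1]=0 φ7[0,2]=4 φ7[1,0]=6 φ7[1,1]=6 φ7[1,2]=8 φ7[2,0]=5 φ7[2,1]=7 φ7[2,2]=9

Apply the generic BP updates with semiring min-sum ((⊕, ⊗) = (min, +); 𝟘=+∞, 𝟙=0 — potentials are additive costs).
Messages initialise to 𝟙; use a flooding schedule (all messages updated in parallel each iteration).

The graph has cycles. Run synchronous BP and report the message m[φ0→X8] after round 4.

init: all messages = 𝟙 over 3 values
r1 m[φ0→X8] = [4, 2, 2]
r1 m[φ0→X15] = [4, 2, 2]
r1 m[φ1→X8] = [0, 0, 3]
r1 m[φ1→X4] = [3, 6, 0]
r1 m[φ2→X8] = [3, 1, 1]
r1 m[φ2→X10] = [1, 1, 3]
r1 m[φ3→X10] = [2, 3, 2]
r1 m[φ3→X4] = [2, 2, 7]
r1 m[φ4→X4] = [0, 2, 2]
r1 m[φ4→X15] = [1, 0, 0]
r1 m[φ5→X4] = [1, 0, 0]
r1 m[φ5→X15] = [0, 1, 0]
r1 m[φ6→X8] = [0, 3, 4]
r1 m[φ6→X10] = [0, 4, 3]
r1 m[φ7→X8] = [0, 6, 5]
r1 m[φ7→X10] = [5, 0, 4]
r1 m[X8→φ0] = [0, 0, 0]
r1 m[X8→φ1] = [0, 0, 0]
r1 m[X8→φ2] = [0, 0, 0]
r1 m[X8→φ6] = [0, 0, 0]
r1 m[X8→φ7] = [0, 0, 0]
r1 m[X10→φ2] = [0, 0, 0]
r1 m[X10→φ3] = [0, 0, 0]
r1 m[X10→φ6] = [0, 0, 0]
r1 m[X10→φ7] = [0, 0, 0]
r1 m[X4→φ1] = [0, 0, 0]
r1 m[X4→φ3] = [0, 0, 0]
r1 m[X4→φ4] = [0, 0, 0]
r1 m[X4→φ5] = [0, 0, 0]
r1 m[X15→φ0] = [0, 0, 0]
r1 m[X15→φ4] = [0, 0, 0]
r1 m[X15→φ5] = [0, 0, 0]
r2 m[φ0→X8] = [4, 2, 2]
r2 m[φ0→X15] = [4, 2, 2]
r2 m[φ1→X8] = [0, 0, 3]
r2 m[φ1→X4] = [3, 6, 0]
r2 m[φ2→X8] = [3, 1, 1]
r2 m[φ2→X10] = [1, 1, 3]
r2 m[φ3→X10] = [2, 3, 2]
r2 m[φ3→X4] = [2, 2, 7]
r2 m[φ4→X4] = [0, 2, 2]
r2 m[φ4→X15] = [1, 0, 0]
r2 m[φ5→X4] = [1, 0, 0]
r2 m[φ5→X15] = [0, 1, 0]
r2 m[φ6→X8] = [0, 3, 4]
r2 m[φ6→X10] = [0, 4, 3]
r2 m[φ7→X8] = [0, 6, 5]
r2 m[φ7→X10] = [5, 0, 4]
r2 m[X8→φ0] = [3, 10, 13]
r2 m[X8→φ1] = [7, 12, 12]
r2 m[X8→φ2] = [4, 11, 14]
r2 m[X8→φ6] = [7, 9, 11]
r2 m[X8→φ7] = [7, 6, 10]
r2 m[X10→φ2] = [7, 7, 9]
r2 m[X10→φ3] = [6, 5, 10]
r2 m[X10→φ6] = [8, 4, 9]
r2 m[X10→φ7] = [3, 8, 8]
r2 m[X4→φ1] = [3, 4, 9]
r2 m[X4→φ3] = [4, 8, 2]
r2 m[X4→φ4] = [6, 8, 7]
r2 m[X4→φ5] = [5, 10, 9]
r2 m[X15→φ0] = [1, 1, 0]
r2 m[X15→φ4] = [4, 3, 2]
r2 m[X15→φ5] = [5, 2, 2]
r3 m[φ0→X8] = [5, 2, 2]
r3 m[φ0→X15] = [7, 10, 8]
r3 m[φ1→X8] = [9, 9, 6]
r3 m[φ1→X4] = [14, 13, 7]
r3 m[φ2→X8] = [12, 8, 8]
r3 m[φ2→X10] = [13, 12, 7]
r3 m[φ3→X10] = [6, 7, 9]
r3 m[φ3→X4] = [8, 12, 13]
r3 m[φ4→X4] = [2, 5, 5]
r3 m[φ4→X15] = [7, 6, 6]
r3 m[φ5→X4] = [3, 5, 2]
r3 m[φ5→X15] = [10, 6, 9]
r3 m[φ6→X8] = [8, 8, 11]
r3 m[φ6→X10] = [7, 13, 12]
r3 m[φ7→X8] = [8, 9, 8]
r3 m[φ7→X10] = [12, 7, 11]
r3 m[X8→φ0] = [3, 10, 13]
r3 m[X8→φ1] = [7, 12, 12]
r3 m[X8→φ2] = [4, 11, 14]
r3 m[X8→φ6] = [7, 9, 11]
r3 m[X8→φ7] = [7, 6, 10]
r3 m[X10→φ2] = [7, 7, 9]
r3 m[X10→φ3] = [6, 5, 10]
r3 m[X10→φ6] = [8, 4, 9]
r3 m[X10→φ7] = [3, 8, 8]
r3 m[X4→φ1] = [3, 4, 9]
r3 m[X4→φ3] = [4, 8, 2]
r3 m[X4→φ4] = [6, 8, 7]
r3 m[X4→φ5] = [5, 10, 9]
r3 m[X15→φ0] = [1, 1, 0]
r3 m[X15→φ4] = [4, 3, 2]
r3 m[X15→φ5] = [5, 2, 2]
r4 m[φ0→X8] = [5, 2, 2]
r4 m[φ0→X15] = [7, 10, 8]
r4 m[φ1→X8] = [9, 9, 6]
r4 m[φ1→X4] = [14, 13, 7]
r4 m[φ2→X8] = [12, 8, 8]
r4 m[φ2→X10] = [13, 12, 7]
r4 m[φ3→X10] = [6, 7, 9]
r4 m[φ3→X4] = [8, 12, 13]
r4 m[φ4→X4] = [2, 5, 5]
r4 m[φ4→X15] = [7, 6, 6]
r4 m[φ5→X4] = [3, 5, 2]
r4 m[φ5→X15] = [10, 6, 9]
r4 m[φ6→X8] = [8, 8, 11]
r4 m[φ6→X10] = [7, 13, 12]
r4 m[φ7→X8] = [8, 9, 8]
r4 m[φ7→X10] = [12, 7, 11]
r4 m[X8→φ0] = [37, 34, 33]
r4 m[X8→φ1] = [33, 27, 29]
r4 m[X8→φ2] = [30, 28, 27]
r4 m[X8→φ6] = [34, 28, 24]
r4 m[X8→φ7] = [34, 27, 27]
r4 m[X10→φ2] = [25, 27, 32]
r4 m[X10→φ3] = [32, 32, 30]
r4 m[X10→φ6] = [31, 26, 27]
r4 m[X10→φ7] = [26, 32, 28]
r4 m[X4→φ1] = [13, 22, 20]
r4 m[X4→φ3] = [19, 23, 14]
r4 m[X4→φ4] = [25, 30, 22]
r4 m[X4→φ5] = [24, 30, 25]
r4 m[X15→φ0] = [17, 12, 15]
r4 m[X15→φ4] = [17, 16, 17]
r4 m[X15→φ5] = [14, 16, 14]

message @ round 4 = [5, 2, 2]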